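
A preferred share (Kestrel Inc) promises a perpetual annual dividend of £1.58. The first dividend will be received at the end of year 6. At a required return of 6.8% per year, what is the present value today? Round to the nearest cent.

£16.72

Value at end of year 5: C / r = £1.58 / 0.068 = £23.2353
Discount to today: PV = £23.2353 / (1 + 0.068)^5 = £23.2353 / 1.389493 = £16.72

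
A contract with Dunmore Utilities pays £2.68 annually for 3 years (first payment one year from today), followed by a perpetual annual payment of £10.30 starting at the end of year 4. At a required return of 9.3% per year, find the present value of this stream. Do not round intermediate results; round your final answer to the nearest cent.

£91.57

PV of 3-year annuity: £2.68 × [1 − (1+0.093)^−3] / 0.093 = 6.74776
Perpetuity value at year 3: £10.30 / 0.093 = 110.75269
PV of perpetuity: 110.75269 / (1+0.093)^3 = 84.81913
Total PV = 6.74776 + 84.81913 = 91.56689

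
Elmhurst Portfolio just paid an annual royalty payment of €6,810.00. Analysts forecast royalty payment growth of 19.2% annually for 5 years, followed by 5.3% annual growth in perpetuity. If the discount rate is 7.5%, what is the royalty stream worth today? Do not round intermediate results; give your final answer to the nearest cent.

D_1 = 8117.52000
D_2 = 9676.08384
D_3 = 11533.89194
D_4 = 13748.39919
D_5 = 16388.09183
Terminal value at year 5: TV = D_5×(1+g_2)/(r−g_2) = 17256.66070/0.022 = 784393.66822
P_0 = D_1/(1+r)^1 + D_2/(1+r)^2 + D_3/(1+r)^3 + D_4/(1+r)^4 + D_5/(1+r)^5 + TV/(1+r)^5
    = 7551.18140 + 8373.03091 + 9284.32822 + 10294.80860 + 11415.26683 + 546376.18076 = 593294.79671

€593294.80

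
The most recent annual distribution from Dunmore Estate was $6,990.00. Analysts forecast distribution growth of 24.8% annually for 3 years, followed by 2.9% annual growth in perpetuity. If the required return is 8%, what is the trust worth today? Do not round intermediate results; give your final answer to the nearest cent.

D_1 = 8723.52000
D_2 = 10886.95296
D_3 = 13586.91729
Terminal value at year 3: TV = D_3×(1+g_2)/(r−g_2) = 13980.93790/0.051 = 274136.03717
P_0 = D_1/(1+r)^1 + D_2/(1+r)^2 + D_3/(1+r)^3 + TV/(1+r)^3
    = 8077.33333 + 9333.80741 + 10785.73300 + 217618.02473 = 245814.89847

$245814.90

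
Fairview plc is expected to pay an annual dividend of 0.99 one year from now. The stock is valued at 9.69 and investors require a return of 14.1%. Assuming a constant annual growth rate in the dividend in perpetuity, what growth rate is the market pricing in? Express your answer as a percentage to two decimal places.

3.88%

P = D₁/(r−g) ⇒ g = r − D₁/P = 0.141 − 0.99/9.69 = 0.038833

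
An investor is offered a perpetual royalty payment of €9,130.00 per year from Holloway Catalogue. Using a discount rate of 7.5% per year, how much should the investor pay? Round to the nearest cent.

€121733.33

Level perpetuity: PV = C / r = €9,130.00 / 0.075 = €121,733.33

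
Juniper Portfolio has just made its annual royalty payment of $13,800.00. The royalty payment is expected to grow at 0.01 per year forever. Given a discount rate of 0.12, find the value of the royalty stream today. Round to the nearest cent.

D₁ = D₀ × (1 + g) = $13,800.00 × 1.01 = $13,938.0000
Growing perpetuity: P = D₁ / (r − g) = $13,938.0000 / (0.12 − 0.01) = $126,709.09

$126709.09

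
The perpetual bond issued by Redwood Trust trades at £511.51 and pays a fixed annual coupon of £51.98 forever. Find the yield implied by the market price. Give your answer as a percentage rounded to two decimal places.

P = C/r ⇒ r = C/P = £51.98/£511.51 = 0.101621

10.16%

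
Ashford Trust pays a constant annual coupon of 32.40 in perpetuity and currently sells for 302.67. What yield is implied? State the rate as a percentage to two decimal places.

P = C/r ⇒ r = C/P = 32.40/302.67 = 0.107047

10.70%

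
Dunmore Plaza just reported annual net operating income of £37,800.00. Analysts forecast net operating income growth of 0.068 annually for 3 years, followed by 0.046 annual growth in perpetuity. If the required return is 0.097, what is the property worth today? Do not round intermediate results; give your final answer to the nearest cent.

D_1 = 40370.40000
D_2 = 43115.58720
D_3 = 46047.44713
Terminal value at year 3: TV = D_3×(1+g_2)/(r−g_2) = 48165.62970/0.051 = 944424.11172
P_0 = D_1/(1+r)^1 + D_2/(1+r)^2 + D_3/(1+r)^3 + TV/(1+r)^3
    = 36800.72926 + 35827.87498 + 34880.73881 + 715397.11368 = 822906.45673

£822906.46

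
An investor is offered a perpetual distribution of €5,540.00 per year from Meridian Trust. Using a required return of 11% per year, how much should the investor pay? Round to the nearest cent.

€50363.64

Level perpetuity: PV = C / r = €5,540.00 / 0.11 = €50,363.64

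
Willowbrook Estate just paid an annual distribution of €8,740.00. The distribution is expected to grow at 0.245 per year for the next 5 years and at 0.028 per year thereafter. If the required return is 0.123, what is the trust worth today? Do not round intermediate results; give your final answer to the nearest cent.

€218571.35

D_1 = 10881.30000
D_2 = 13547.21850
D_3 = 16866.28703
D_4 = 20998.52736
D_5 = 26143.16656
Terminal value at year 5: TV = D_5×(1+g_2)/(r−g_2) = 26875.17522/0.095 = 282896.58128
P_0 = D_1/(1+r)^1 + D_2/(1+r)^2 + D_3/(1+r)^3 + D_4/(1+r)^4 + D_5/(1+r)^5 + TV/(1+r)^5
    = 9689.49243 + 10742.13542 + 11909.13499 + 13202.91457 + 14637.24724 + 158390.42271 = 218571.34737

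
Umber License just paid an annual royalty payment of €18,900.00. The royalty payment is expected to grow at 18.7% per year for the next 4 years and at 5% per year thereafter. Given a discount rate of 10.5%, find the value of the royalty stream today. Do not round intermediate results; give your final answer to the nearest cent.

€571148.66

D_1 = 22434.30000
D_2 = 26629.51410
D_3 = 31609.23324
D_4 = 37520.15985
Terminal value at year 4: TV = D_4×(1+g_2)/(r−g_2) = 39396.16784/0.055 = 716293.96081
P_0 = D_1/(1+r)^1 + D_2/(1+r)^2 + D_3/(1+r)^3 + D_4/(1+r)^4 + TV/(1+r)^4
    = 20302.53394 + 21809.14731 + 23427.56368 + 25166.07971 + 480443.34000 = 571148.66464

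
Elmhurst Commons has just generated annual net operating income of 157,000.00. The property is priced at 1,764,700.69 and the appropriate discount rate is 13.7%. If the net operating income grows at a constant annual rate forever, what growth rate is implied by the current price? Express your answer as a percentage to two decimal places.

4.41%

P = D₀(1+g)/(r−g) ⇒ P(r−g) = D₀(1+g) ⇒ g(P+D₀) = P·r − D₀
g = (P·r − D₀)/(P + D₀) = (1,764,700.69×0.137 − 157,000.00) / (1,764,700.69 + 157,000.00) = 0.044109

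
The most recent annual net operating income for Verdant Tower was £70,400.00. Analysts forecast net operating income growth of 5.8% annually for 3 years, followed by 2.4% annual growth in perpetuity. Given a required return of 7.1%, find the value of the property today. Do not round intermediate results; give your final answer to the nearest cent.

£1684757.25

D_1 = 74483.20000
D_2 = 78803.22560
D_3 = 83373.81268
Terminal value at year 3: TV = D_3×(1+g_2)/(r−g_2) = 85374.78419/0.047 = 1816484.76998
P_0 = D_1/(1+r)^1 + D_2/(1+r)^2 + D_3/(1+r)^3 + TV/(1+r)^3
    = 69545.47152 + 68701.31547 + 67867.40595 + 1478643.05723 = 1684757.25017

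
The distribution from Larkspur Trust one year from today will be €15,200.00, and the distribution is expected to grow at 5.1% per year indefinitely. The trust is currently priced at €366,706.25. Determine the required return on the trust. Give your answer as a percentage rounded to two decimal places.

9.25%

P = D₁/(r − g) ⇒ r = D₁/P + g = €15,200.0000/€366,706.25 + 0.051 = 0.041450 + 0.051 = 0.092450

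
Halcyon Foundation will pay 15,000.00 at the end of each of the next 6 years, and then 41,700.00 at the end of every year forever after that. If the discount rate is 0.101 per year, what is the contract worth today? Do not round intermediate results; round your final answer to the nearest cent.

PV of 6-year annuity: 15,000.00 × [1 − (1+0.101)^−6] / 0.101 = 65137.90778
Perpetuity value at year 6: 41,700.00 / 0.101 = 412871.28713
PV of perpetuity: 412871.28713 / (1+0.101)^6 = 231787.90351
Total PV = 65137.90778 + 231787.90351 = 296925.81128

296925.81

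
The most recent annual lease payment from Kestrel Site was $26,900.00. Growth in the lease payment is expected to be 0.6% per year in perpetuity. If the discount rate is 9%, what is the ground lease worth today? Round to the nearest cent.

D₁ = D₀ × (1 + g) = $26,900.00 × 1.006 = $27,061.4000
Growing perpetuity: P = D₁ / (r − g) = $27,061.4000 / (0.09 − 0.006) = $322,159.52

$322159.52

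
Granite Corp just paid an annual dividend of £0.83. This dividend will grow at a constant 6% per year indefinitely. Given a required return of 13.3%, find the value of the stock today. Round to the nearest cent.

D₁ = D₀ × (1 + g) = £0.83 × 1.06 = £0.8798
Growing perpetuity: P = D₁ / (r − g) = £0.8798 / (0.133 − 0.06) = £12.05

£12.05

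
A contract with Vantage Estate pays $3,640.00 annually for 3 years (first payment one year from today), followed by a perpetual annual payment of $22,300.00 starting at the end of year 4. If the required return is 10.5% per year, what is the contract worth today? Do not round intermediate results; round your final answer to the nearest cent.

$166381.75

PV of 3-year annuity: $3,640.00 × [1 − (1+0.105)^−3] / 0.105 = 8973.04940
Perpetuity value at year 3: $22,300.00 / 0.105 = 212380.95238
PV of perpetuity: 212380.95238 / (1+0.105)^3 = 157408.69917
Total PV = 8973.04940 + 157408.69917 = 166381.74857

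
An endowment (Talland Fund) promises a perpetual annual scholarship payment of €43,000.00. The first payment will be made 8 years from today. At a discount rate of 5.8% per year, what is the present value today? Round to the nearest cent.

Value at end of year 7: C / r = €43,000.00 / 0.058 = €741,379.3103
Discount to today: PV = €741,379.3103 / (1 + 0.058)^7 = €741,379.3103 / 1.483883 = €499,621.12

€499621.12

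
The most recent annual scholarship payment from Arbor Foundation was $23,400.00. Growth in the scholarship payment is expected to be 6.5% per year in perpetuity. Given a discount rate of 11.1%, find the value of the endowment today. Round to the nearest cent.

D₁ = D₀ × (1 + g) = $23,400.00 × 1.065 = $24,921.0000
Growing perpetuity: P = D₁ / (r − g) = $24,921.0000 / (0.111 − 0.065) = $541,760.87

$541760.87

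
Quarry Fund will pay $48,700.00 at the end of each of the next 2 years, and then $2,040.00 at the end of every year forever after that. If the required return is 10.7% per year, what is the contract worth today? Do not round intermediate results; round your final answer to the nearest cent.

$99291.22

PV of 2-year annuity: $48,700.00 × [1 − (1+0.107)^−2] / 0.107 = 83733.30918
Perpetuity value at year 2: $2,040.00 / 0.107 = 19065.42056
PV of perpetuity: 19065.42056 / (1+0.107)^2 = 15557.90617
Total PV = 83733.30918 + 15557.90617 = 99291.21535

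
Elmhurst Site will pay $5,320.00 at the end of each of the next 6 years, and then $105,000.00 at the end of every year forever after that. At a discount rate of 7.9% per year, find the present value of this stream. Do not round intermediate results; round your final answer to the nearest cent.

PV of 6-year annuity: $5,320.00 × [1 − (1+0.079)^−6] / 0.079 = 24668.50713
Perpetuity value at year 6: $105,000.00 / 0.079 = 1329113.92405
PV of perpetuity: 1329113.92405 / (1+0.079)^6 = 842235.49383
Total PV = 24668.50713 + 842235.49383 = 866904.00096

$866904.00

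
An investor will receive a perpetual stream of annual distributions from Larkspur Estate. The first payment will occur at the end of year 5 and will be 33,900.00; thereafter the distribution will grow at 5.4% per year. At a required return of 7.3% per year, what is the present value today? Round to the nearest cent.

1346006.66

Value at end of year 4: C₁ / (r − g) = 33,900.00 / (0.073 − 0.054) = 1,784,210.5263
Discount to today: PV = 1,784,210.5263 / (1 + 0.073)^4 = 1,784,210.5263 / 1.325558 = 1,346,006.66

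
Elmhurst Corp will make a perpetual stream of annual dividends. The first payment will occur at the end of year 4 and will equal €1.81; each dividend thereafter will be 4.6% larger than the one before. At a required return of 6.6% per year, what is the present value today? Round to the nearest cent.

€74.71

Value at end of year 3: C₁ / (r − g) = €1.81 / (0.066 − 0.046) = €90.5000
Discount to today: PV = €90.5000 / (1 + 0.066)^3 = €90.5000 / 1.211355 = €74.71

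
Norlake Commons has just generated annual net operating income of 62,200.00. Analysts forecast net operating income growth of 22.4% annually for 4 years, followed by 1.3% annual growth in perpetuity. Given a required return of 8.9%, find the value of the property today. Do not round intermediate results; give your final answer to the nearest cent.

1659196.91

D_1 = 76132.80000
D_2 = 93186.54720
D_3 = 114060.33377
D_4 = 139609.84854
Terminal value at year 4: TV = D_4×(1+g_2)/(r−g_2) = 141424.77657/0.076 = 1860852.32327
P_0 = D_1/(1+r)^1 + D_2/(1+r)^2 + D_3/(1+r)^3 + D_4/(1+r)^4 + TV/(1+r)^4
    = 69910.74380 + 78577.36493 + 88318.36059 + 99266.91768 + 1323123.52124 = 1659196.90825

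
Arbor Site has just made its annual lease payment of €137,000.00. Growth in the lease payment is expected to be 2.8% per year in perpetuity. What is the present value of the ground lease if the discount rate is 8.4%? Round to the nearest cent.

€2514928.57

D₁ = D₀ × (1 + g) = €137,000.00 × 1.028 = €140,836.0000
Growing perpetuity: P = D₁ / (r − g) = €140,836.0000 / (0.084 − 0.028) = €2,514,928.57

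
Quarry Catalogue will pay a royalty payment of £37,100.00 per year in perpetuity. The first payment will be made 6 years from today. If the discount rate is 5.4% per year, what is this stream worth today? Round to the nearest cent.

£528174.09

Value at end of year 5: C / r = £37,100.00 / 0.054 = £687,037.0370
Discount to today: PV = £687,037.0370 / (1 + 0.054)^5 = £687,037.0370 / 1.300778 = £528,174.09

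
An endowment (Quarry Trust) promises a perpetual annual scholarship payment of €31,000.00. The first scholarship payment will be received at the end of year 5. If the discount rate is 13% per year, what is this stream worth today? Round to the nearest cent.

€146252.93

Value at end of year 4: C / r = €31,000.00 / 0.13 = €238,461.5385
Discount to today: PV = €238,461.5385 / (1 + 0.13)^4 = €238,461.5385 / 1.630474 = €146,252.93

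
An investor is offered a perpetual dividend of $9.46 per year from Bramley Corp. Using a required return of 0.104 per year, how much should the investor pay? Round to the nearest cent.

Level perpetuity: PV = C / r = $9.46 / 0.104 = $90.96

$90.96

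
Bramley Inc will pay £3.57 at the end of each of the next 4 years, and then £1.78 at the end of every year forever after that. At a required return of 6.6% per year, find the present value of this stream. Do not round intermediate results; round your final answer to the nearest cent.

PV of 4-year annuity: £3.57 × [1 − (1+0.066)^−4] / 0.066 = 12.20235
Perpetuity value at year 4: £1.78 / 0.066 = 26.96970
PV of perpetuity: 26.96970 / (1+0.066)^4 = 20.88561
Total PV = 12.20235 + 20.88561 = 33.08796

£33.09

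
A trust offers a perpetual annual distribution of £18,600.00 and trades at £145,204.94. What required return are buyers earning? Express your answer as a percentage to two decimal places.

P = C/r ⇒ r = C/P = £18,600.00/£145,204.94 = 0.128095

12.81%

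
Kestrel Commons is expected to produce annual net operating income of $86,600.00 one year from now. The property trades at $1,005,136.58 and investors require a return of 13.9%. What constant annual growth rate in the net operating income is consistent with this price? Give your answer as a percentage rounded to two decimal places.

5.28%

P = D₁/(r−g) ⇒ g = r − D₁/P = 0.139 − $86,600.00/$1,005,136.58 = 0.052843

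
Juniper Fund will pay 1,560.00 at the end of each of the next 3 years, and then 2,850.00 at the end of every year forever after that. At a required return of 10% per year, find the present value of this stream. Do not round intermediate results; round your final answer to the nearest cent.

25291.96

PV of 3-year annuity: 1,560.00 × [1 − (1+0.1)^−3] / 0.1 = 3879.48911
Perpetuity value at year 3: 2,850.00 / 0.1 = 28500.00000
PV of perpetuity: 28500.00000 / (1+0.1)^3 = 21412.47183
Total PV = 3879.48911 + 21412.47183 = 25291.96093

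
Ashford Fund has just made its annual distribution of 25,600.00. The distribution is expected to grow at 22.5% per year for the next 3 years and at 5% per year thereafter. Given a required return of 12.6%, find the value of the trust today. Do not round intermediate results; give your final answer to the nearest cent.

546530.28

D_1 = 31360.00000
D_2 = 38416.00000
D_3 = 47059.60000
Terminal value at year 3: TV = D_3×(1+g_2)/(r−g_2) = 49412.58000/0.076 = 650165.52632
P_0 = D_1/(1+r)^1 + D_2/(1+r)^2 + D_3/(1+r)^3 + TV/(1+r)^3
    = 27850.79929 + 30299.49301 + 32963.48041 + 455416.50562 = 546530.27832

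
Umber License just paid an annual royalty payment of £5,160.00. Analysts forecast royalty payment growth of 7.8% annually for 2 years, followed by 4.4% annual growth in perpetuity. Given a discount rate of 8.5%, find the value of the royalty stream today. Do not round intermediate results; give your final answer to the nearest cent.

£139921.66

D_1 = 5562.48000
D_2 = 5996.35344
Terminal value at year 2: TV = D_2×(1+g_2)/(r−g_2) = 6260.19299/0.041 = 152687.63394
P_0 = D_1/(1+r)^1 + D_2/(1+r)^2 + TV/(1+r)^2
    = 5126.70968 + 5093.63413 + 129701.31788 = 139921.66168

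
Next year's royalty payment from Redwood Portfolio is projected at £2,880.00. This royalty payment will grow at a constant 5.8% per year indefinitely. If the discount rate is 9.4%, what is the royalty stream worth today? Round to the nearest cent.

Growing perpetuity: P = D₁ / (r − g) = £2,880.0000 / (0.094 − 0.058) = £80,000.00

£80000.00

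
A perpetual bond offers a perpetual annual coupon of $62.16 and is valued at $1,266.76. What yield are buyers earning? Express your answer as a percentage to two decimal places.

4.91%

P = C/r ⇒ r = C/P = $62.16/$1,266.76 = 0.049070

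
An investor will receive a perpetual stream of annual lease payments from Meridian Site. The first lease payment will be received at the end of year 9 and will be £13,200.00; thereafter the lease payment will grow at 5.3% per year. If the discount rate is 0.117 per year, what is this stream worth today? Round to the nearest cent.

Value at end of year 8: C₁ / (r − g) = £13,200.00 / (0.117 − 0.053) = £206,250.0000
Discount to today: PV = £206,250.0000 / (1 + 0.117)^8 = £206,250.0000 / 2.423402 = £85,107.64

£85107.64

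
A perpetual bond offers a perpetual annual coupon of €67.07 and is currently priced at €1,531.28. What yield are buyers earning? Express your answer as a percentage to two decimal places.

4.38%

P = C/r ⇒ r = C/P = €67.07/€1,531.28 = 0.043800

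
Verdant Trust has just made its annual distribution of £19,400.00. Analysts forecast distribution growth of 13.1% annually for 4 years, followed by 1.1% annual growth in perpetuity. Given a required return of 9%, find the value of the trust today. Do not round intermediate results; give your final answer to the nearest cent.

D_1 = 21941.40000
D_2 = 24815.72340
D_3 = 28066.58317
D_4 = 31743.30556
Terminal value at year 4: TV = D_4×(1+g_2)/(r−g_2) = 32092.48192/0.079 = 406233.94837
P_0 = D_1/(1+r)^1 + D_2/(1+r)^2 + D_3/(1+r)^3 + D_4/(1+r)^4 + TV/(1+r)^4
    = 20129.72477 + 20886.89790 + 21672.55186 + 22487.75794 + 287786.37062 = 372963.30309

£372963.30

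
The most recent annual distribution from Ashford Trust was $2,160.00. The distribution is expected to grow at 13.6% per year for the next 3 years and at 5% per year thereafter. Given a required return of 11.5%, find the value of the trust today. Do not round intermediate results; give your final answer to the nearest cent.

D_1 = 2453.76000
D_2 = 2787.47136
D_3 = 3166.56746
Terminal value at year 3: TV = D_3×(1+g_2)/(r−g_2) = 3324.89584/0.065 = 51152.24366
P_0 = D_1/(1+r)^1 + D_2/(1+r)^2 + D_3/(1+r)^3 + TV/(1+r)^3
    = 2200.68161 + 2242.12943 + 2284.35788 + 36901.16569 = 43628.33461

$43628.33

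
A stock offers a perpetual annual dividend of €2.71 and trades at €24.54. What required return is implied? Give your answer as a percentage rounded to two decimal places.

11.04%

P = C/r ⇒ r = C/P = €2.71/€24.54 = 0.110432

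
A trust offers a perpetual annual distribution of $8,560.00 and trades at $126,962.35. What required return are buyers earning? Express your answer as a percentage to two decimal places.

P = C/r ⇒ r = C/P = $8,560.00/$126,962.35 = 0.067422

6.74%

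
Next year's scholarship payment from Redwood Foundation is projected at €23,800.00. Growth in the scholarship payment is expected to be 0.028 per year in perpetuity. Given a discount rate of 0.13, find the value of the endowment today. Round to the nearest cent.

€233333.33

Growing perpetuity: P = D₁ / (r − g) = €23,800.0000 / (0.13 − 0.028) = €233,333.33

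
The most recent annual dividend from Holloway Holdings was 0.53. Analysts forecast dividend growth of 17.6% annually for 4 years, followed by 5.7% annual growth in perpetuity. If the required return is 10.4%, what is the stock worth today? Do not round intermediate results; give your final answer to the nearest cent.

17.84

D_1 = 0.62328
D_2 = 0.73298
D_3 = 0.86198
D_4 = 1.01369
Terminal value at year 4: TV = D_4×(1+g_2)/(r−g_2) = 1.07147/0.047 = 22.79724
P_0 = D_1/(1+r)^1 + D_2/(1+r)^2 + D_3/(1+r)^3 + D_4/(1+r)^4 + TV/(1+r)^4
    = 0.56457 + 0.60138 + 0.64061 + 0.68238 + 15.34638 = 17.83532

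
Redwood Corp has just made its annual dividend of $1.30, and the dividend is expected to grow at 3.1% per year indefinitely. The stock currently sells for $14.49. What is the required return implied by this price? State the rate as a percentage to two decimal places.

D₁ = $1.30 × 1.031 = $1.3403
P = D₁/(r − g) ⇒ r = D₁/P + g = $1.3403/$14.49 + 0.031 = 0.092498 + 0.031 = 0.123498

12.35%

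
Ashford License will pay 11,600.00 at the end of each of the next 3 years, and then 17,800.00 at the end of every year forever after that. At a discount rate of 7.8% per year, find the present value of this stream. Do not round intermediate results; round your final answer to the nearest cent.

212169.29

PV of 3-year annuity: 11,600.00 × [1 − (1+0.078)^−3] / 0.078 = 30002.53674
Perpetuity value at year 3: 17,800.00 / 0.078 = 228205.12821
PV of perpetuity: 228205.12821 / (1+0.078)^3 = 182166.75286
Total PV = 30002.53674 + 182166.75286 = 212169.28960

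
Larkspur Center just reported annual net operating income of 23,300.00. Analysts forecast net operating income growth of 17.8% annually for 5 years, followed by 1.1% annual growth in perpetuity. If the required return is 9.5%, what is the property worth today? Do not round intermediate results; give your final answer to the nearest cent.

D_1 = 27447.40000
D_2 = 32333.03720
D_3 = 38088.31782
D_4 = 44868.03839
D_5 = 52854.54923
Terminal value at year 5: TV = D_5×(1+g_2)/(r−g_2) = 53435.94927/0.084 = 636142.25321
P_0 = D_1/(1+r)^1 + D_2/(1+r)^2 + D_3/(1+r)^3 + D_4/(1+r)^4 + D_5/(1+r)^5 + TV/(1+r)^5
    = 25066.11872 + 26966.10763 + 29010.11396 + 31209.05411 + 33574.67191 + 404095.15829 = 549921.22462

549921.22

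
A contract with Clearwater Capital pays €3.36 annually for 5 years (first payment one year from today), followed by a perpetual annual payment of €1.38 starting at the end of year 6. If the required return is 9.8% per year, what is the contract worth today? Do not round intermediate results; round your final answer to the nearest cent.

€21.63

PV of 5-year annuity: €3.36 × [1 − (1+0.098)^−5] / 0.098 = 12.80239
Perpetuity value at year 5: €1.38 / 0.098 = 14.08163
PV of perpetuity: 14.08163 / (1+0.098)^5 = 8.82351
Total PV = 12.80239 + 8.82351 = 21.62590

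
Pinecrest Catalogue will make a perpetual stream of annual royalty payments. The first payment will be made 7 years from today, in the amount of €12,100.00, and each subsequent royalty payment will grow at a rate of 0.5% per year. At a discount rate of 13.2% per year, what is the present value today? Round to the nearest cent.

€45279.65

Value at end of year 6: C₁ / (r − g) = €12,100.00 / (0.132 − 0.005) = €95,275.5906
Discount to today: PV = €95,275.5906 / (1 + 0.132)^6 = €95,275.5906 / 2.104159 = €45,279.65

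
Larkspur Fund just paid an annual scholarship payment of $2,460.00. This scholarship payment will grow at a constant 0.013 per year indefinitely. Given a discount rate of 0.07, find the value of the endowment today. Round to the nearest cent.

$43718.95

D₁ = D₀ × (1 + g) = $2,460.00 × 1.013 = $2,491.9800
Growing perpetuity: P = D₁ / (r − g) = $2,491.9800 / (0.07 − 0.013) = $43,718.95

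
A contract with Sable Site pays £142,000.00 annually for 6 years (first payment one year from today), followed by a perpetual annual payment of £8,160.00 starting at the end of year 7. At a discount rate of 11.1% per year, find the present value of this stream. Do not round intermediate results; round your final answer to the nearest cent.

PV of 6-year annuity: £142,000.00 × [1 − (1+0.111)^−6] / 0.111 = 599009.76014
Perpetuity value at year 6: £8,160.00 / 0.111 = 73513.51351
PV of perpetuity: 73513.51351 / (1+0.111)^6 = 39091.54420
Total PV = 599009.76014 + 39091.54420 = 638101.30433

£638101.30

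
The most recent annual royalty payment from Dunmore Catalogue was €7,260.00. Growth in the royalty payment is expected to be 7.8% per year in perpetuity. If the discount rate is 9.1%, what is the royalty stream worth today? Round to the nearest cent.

€602021.54

D₁ = D₀ × (1 + g) = €7,260.00 × 1.078 = €7,826.2800
Growing perpetuity: P = D₁ / (r − g) = €7,826.2800 / (0.091 − 0.078) = €602,021.54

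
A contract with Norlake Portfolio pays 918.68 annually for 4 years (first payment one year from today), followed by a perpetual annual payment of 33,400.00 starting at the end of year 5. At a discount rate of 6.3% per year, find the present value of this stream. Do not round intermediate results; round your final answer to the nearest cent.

418376.41

PV of 4-year annuity: 918.68 × [1 − (1+0.063)^−4] / 0.063 = 3161.57664
Perpetuity value at year 4: 33,400.00 / 0.063 = 530158.73016
PV of perpetuity: 530158.73016 / (1+0.063)^4 = 415214.83257
Total PV = 3161.57664 + 415214.83257 = 418376.40921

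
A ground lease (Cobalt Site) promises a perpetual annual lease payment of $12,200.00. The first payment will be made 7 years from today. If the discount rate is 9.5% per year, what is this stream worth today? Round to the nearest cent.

Value at end of year 6: C / r = $12,200.00 / 0.095 = $128,421.0526
Discount to today: PV = $128,421.0526 / (1 + 0.095)^6 = $128,421.0526 / 1.723791 = $74,499.18

$74499.18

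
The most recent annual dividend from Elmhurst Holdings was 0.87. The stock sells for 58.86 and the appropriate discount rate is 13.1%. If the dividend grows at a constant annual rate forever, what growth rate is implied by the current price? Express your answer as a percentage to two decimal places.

P = D₀(1+g)/(r−g) ⇒ P(r−g) = D₀(1+g) ⇒ g(P+D₀) = P·r − D₀
g = (P·r − D₀)/(P + D₀) = (58.86×0.131 − 0.87) / (58.86 + 0.87) = 0.114526

11.45%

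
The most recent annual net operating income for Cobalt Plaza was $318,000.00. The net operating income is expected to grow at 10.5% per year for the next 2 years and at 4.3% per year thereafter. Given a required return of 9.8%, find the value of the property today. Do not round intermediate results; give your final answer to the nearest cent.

D_1 = 351390.00000
D_2 = 388285.95000
Terminal value at year 2: TV = D_2×(1+g_2)/(r−g_2) = 404982.24585/0.055 = 7363313.56091
P_0 = D_1/(1+r)^1 + D_2/(1+r)^2 + TV/(1+r)^2
    = 320027.32240 + 322067.56945 + 6107572.27158 = 6749667.16344

$6749667.16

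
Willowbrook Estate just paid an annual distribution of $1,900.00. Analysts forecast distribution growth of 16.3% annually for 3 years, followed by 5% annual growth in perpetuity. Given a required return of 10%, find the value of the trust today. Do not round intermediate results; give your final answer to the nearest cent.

D_1 = 2209.70000
D_2 = 2569.88110
D_3 = 2988.77172
Terminal value at year 3: TV = D_3×(1+g_2)/(r−g_2) = 3138.21031/0.05 = 62764.20611
P_0 = D_1/(1+r)^1 + D_2/(1+r)^2 + D_3/(1+r)^3 + TV/(1+r)^3
    = 2008.81818 + 2123.86868 + 2245.50843 + 47155.67701 = 53533.87230

$53533.87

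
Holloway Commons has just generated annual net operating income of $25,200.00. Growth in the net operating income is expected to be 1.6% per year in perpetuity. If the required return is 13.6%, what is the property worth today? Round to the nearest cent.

$213360.00

D₁ = D₀ × (1 + g) = $25,200.00 × 1.016 = $25,603.2000
Growing perpetuity: P = D₁ / (r − g) = $25,603.2000 / (0.136 − 0.016) = $213,360.00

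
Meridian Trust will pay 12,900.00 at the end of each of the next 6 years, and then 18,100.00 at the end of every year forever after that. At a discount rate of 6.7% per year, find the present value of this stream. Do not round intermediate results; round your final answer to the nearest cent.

245132.02

PV of 6-year annuity: 12,900.00 × [1 − (1+0.067)^−6] / 0.067 = 62061.98731
Perpetuity value at year 6: 18,100.00 / 0.067 = 270149.25373
PV of perpetuity: 270149.25373 / (1+0.067)^6 = 183070.03123
Total PV = 62061.98731 + 183070.03123 = 245132.01854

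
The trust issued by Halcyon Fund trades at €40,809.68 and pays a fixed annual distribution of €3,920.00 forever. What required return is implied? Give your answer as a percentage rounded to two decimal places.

9.61%

P = C/r ⇒ r = C/P = €3,920.00/€40,809.68 = 0.096056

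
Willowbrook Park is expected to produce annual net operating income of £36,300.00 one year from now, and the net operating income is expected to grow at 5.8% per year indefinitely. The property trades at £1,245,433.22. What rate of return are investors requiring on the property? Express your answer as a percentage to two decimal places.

8.71%

P = D₁/(r − g) ⇒ r = D₁/P + g = £36,300.0000/£1,245,433.22 + 0.058 = 0.029146 + 0.058 = 0.087146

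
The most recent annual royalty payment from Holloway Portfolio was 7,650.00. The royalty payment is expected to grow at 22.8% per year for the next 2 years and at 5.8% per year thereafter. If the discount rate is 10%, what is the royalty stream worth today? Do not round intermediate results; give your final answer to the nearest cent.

258238.83

D_1 = 9394.20000
D_2 = 11536.07760
Terminal value at year 2: TV = D_2×(1+g_2)/(r−g_2) = 12205.17010/0.042 = 290599.28811
P_0 = D_1/(1+r)^1 + D_2/(1+r)^2 + TV/(1+r)^2
    = 8540.18182 + 9533.94843 + 240164.70092 = 258238.83117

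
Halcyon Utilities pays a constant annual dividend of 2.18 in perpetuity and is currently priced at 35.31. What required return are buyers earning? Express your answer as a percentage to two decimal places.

6.17%

P = C/r ⇒ r = C/P = 2.18/35.31 = 0.061739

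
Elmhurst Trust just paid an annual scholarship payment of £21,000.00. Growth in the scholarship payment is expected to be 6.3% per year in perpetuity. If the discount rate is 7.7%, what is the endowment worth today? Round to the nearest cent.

D₁ = D₀ × (1 + g) = £21,000.00 × 1.063 = £22,323.0000
Growing perpetuity: P = D₁ / (r − g) = £22,323.0000 / (0.077 − 0.063) = £1,594,500.00

£1594500.00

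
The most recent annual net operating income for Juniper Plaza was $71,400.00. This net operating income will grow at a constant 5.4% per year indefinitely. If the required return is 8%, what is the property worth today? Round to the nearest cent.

$2894446.15

D₁ = D₀ × (1 + g) = $71,400.00 × 1.054 = $75,255.6000
Growing perpetuity: P = D₁ / (r − g) = $75,255.6000 / (0.08 − 0.054) = $2,894,446.15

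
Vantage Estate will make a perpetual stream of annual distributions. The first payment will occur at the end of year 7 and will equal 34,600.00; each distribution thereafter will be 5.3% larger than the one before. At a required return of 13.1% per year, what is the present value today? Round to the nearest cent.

211936.55

Value at end of year 6: C₁ / (r − g) = 34,600.00 / (0.131 − 0.053) = 443,589.7436
Discount to today: PV = 443,589.7436 / (1 + 0.131)^6 = 443,589.7436 / 2.093031 = 211,936.55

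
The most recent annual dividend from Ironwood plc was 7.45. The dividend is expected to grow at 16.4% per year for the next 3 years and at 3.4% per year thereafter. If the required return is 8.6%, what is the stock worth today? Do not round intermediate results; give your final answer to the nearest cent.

D_1 = 8.67180
D_2 = 10.09398
D_3 = 11.74939
Terminal value at year 3: TV = D_3×(1+g_2)/(r−g_2) = 12.14887/0.052 = 233.63204
P_0 = D_1/(1+r)^1 + D_2/(1+r)^2 + D_3/(1+r)^3 + TV/(1+r)^3
    = 7.98508 + 8.55860 + 9.17330 + 182.40760 = 208.12458

208.12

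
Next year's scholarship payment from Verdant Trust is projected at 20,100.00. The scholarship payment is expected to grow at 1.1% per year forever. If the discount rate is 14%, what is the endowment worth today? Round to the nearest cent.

155813.95

Growing perpetuity: P = D₁ / (r − g) = 20,100.0000 / (0.14 − 0.011) = 155,813.95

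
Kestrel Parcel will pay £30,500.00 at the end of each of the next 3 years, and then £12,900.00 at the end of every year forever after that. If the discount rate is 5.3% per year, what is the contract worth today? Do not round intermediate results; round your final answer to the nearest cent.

PV of 3-year annuity: £30,500.00 × [1 − (1+0.053)^−3] / 0.053 = 82594.35331
Perpetuity value at year 3: £12,900.00 / 0.053 = 243396.22642
PV of perpetuity: 243396.22642 / (1+0.053)^3 = 208462.87698
Total PV = 82594.35331 + 208462.87698 = 291057.23029

£291057.23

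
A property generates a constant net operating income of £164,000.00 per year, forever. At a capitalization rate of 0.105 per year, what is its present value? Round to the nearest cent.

£1561904.76

Level perpetuity: PV = C / r = £164,000.00 / 0.105 = £1,561,904.76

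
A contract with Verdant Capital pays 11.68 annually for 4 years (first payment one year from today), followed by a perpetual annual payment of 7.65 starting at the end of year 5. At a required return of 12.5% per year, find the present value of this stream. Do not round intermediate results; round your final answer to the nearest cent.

73.31

PV of 4-year annuity: 11.68 × [1 − (1+0.125)^−4] / 0.125 = 35.10587
Perpetuity value at year 4: 7.65 / 0.125 = 61.20000
PV of perpetuity: 61.20000 / (1+0.125)^4 = 38.20686
Total PV = 35.10587 + 38.20686 = 73.31273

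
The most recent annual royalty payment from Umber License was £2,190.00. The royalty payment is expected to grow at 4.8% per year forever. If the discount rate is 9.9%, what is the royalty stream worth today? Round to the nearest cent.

D₁ = D₀ × (1 + g) = £2,190.00 × 1.048 = £2,295.1200
Growing perpetuity: P = D₁ / (r − g) = £2,295.1200 / (0.099 − 0.048) = £45,002.35

£45002.35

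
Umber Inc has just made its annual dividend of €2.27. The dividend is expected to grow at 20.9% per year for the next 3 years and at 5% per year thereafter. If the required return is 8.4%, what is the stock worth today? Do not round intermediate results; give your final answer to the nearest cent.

€105.76

D_1 = 2.74443
D_2 = 3.31802
D_3 = 4.01148
Terminal value at year 3: TV = D_3×(1+g_2)/(r−g_2) = 4.21206/0.034 = 123.88398
P_0 = D_1/(1+r)^1 + D_2/(1+r)^2 + D_3/(1+r)^3 + TV/(1+r)^3
    = 2.53176 + 2.82371 + 3.14932 + 97.25844 = 105.76323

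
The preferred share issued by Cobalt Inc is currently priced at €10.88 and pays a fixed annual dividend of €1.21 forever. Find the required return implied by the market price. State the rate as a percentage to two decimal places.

11.12%

P = C/r ⇒ r = C/P = €1.21/€10.88 = 0.111213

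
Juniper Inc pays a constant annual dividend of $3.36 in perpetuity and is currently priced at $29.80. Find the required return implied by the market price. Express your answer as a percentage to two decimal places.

P = C/r ⇒ r = C/P = $3.36/$29.80 = 0.112752

11.28%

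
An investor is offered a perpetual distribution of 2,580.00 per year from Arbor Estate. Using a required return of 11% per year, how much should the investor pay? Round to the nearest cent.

23454.55

Level perpetuity: PV = C / r = 2,580.00 / 0.11 = 23,454.55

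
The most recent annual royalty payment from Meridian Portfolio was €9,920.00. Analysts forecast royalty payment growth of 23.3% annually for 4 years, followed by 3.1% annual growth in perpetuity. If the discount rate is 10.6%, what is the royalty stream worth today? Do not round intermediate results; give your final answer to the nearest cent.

D_1 = 12231.36000
D_2 = 15081.26688
D_3 = 18595.20206
D_4 = 22927.88414
Terminal value at year 4: TV = D_4×(1+g_2)/(r−g_2) = 23638.64855/0.075 = 315181.98070
P_0 = D_1/(1+r)^1 + D_2/(1+r)^2 + D_3/(1+r)^3 + D_4/(1+r)^4 + TV/(1+r)^4
    = 11059.09584 + 12328.99202 + 13744.70810 + 15322.98832 + 210640.01283 = 263095.79711

€263095.80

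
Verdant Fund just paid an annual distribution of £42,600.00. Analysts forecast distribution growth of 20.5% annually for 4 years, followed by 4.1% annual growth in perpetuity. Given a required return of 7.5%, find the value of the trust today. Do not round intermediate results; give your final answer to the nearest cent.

D_1 = 51333.00000
D_2 = 61856.26500
D_3 = 74536.79932
D_4 = 89816.84319
Terminal value at year 4: TV = D_4×(1+g_2)/(r−g_2) = 93499.33376/0.034 = 2749980.40463
P_0 = D_1/(1+r)^1 + D_2/(1+r)^2 + D_3/(1+r)^3 + D_4/(1+r)^4 + TV/(1+r)^4
    = 47751.62791 + 53526.24337 + 59999.18443 + 67254.89976 + 2059186.78386 = 2287718.73934

£2287718.74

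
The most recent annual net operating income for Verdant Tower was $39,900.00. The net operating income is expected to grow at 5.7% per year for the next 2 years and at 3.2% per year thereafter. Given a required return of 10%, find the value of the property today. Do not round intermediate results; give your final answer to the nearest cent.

D_1 = 42174.30000
D_2 = 44578.23510
Terminal value at year 2: TV = D_2×(1+g_2)/(r−g_2) = 46004.73862/0.068 = 676540.27387
P_0 = D_1/(1+r)^1 + D_2/(1+r)^2 + TV/(1+r)^2
    = 38340.27273 + 36841.51661 + 559124.19328 = 634305.98262

$634305.98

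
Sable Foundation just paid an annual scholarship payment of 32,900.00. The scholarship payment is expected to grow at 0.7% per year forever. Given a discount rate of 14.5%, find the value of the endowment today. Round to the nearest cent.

D₁ = D₀ × (1 + g) = 32,900.00 × 1.007 = 33,130.3000
Growing perpetuity: P = D₁ / (r − g) = 33,130.3000 / (0.145 − 0.007) = 240,074.64

240074.64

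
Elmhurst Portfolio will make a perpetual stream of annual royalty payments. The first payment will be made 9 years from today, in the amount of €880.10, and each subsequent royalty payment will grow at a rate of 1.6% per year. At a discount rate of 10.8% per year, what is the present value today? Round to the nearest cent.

€4211.40

Value at end of year 8: C₁ / (r − g) = €880.10 / (0.108 − 0.016) = €9,566.3043
Discount to today: PV = €9,566.3043 / (1 + 0.108)^8 = €9,566.3043 / 2.271528 = €4,211.40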